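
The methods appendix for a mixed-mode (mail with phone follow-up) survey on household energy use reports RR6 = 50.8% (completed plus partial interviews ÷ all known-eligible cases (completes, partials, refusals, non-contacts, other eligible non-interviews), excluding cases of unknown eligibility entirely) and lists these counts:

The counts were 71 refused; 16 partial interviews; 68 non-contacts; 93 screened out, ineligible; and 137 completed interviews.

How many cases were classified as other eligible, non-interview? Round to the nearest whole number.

Top = 137 + 16 = 153
RR6 = 153 / D = 0.508
D = 153 / 0.508 = 301.2
Rest of base = 292
other eligible, non-interview = 301.2 − 292 ≈ 9

9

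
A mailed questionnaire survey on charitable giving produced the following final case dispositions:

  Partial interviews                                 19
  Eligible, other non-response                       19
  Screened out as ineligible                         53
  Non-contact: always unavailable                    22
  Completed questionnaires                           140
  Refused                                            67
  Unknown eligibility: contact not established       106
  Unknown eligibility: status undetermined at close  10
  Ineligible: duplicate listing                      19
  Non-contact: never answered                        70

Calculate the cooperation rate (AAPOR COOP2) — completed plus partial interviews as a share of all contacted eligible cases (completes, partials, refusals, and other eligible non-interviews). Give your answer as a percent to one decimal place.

No answer / not reached = 70 + 22 = 92
Unknown eligibility = 106 + 10 = 116
Out of scope = 53 + 19 = 72
Numerator → 140 + 19 = 159
Denominator → 140 + 19 + 67 + 19 = 245
COOP2 = 159 / 245 = 0.6490

64.9%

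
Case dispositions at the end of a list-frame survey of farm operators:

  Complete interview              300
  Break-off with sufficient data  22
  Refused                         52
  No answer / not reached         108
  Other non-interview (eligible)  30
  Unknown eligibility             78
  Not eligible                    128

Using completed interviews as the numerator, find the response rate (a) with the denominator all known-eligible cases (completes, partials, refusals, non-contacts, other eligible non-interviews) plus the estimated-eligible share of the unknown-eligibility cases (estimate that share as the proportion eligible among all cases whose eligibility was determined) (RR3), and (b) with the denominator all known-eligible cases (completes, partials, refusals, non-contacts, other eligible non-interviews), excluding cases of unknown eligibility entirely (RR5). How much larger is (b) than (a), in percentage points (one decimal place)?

6.4

Numerator → 300
Determined eligible → 300 + 22 + 52 + 108 + 30 = 512
e = 512 / (512 + 128) = 512 / 640 = 0.8000
Estimated eligible among unknowns → 0.8000 × 78 = 62.40
Denominator → 512 + 62.40 = 574.40
RR3 = 300 / 574.40 = 0.5223
Denominator → 300 + 22 + 52 + 108 + 30 = 512
RR5 = 300 / 512 = 0.5859
Difference = 58.59 − 52.23 = 6.36 percentage points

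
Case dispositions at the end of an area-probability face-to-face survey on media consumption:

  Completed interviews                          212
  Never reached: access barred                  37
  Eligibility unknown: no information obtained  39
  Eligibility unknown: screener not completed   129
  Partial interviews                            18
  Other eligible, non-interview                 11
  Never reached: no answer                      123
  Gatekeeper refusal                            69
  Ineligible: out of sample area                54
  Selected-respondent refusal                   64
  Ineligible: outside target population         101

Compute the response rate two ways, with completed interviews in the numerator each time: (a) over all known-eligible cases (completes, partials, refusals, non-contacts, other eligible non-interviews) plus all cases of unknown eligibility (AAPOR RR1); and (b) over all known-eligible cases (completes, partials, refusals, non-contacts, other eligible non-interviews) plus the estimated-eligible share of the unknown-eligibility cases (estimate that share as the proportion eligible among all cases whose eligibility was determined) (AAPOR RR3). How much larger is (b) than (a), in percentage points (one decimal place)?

Refusal or break-off = 69 + 64 = 133
Non-contacts = 123 + 37 = 160
Undetermined eligibility = 129 + 39 = 168
Out of scope = 101 + 54 = 155
Numerator → 212
Denom → 212 + 18 + 133 + 160 + 11 + 168 = 702
RR1 = 212 / 702 = 0.3020
Determined eligible → 212 + 18 + 133 + 160 + 11 = 534
e = 534 / (534 + 155) = 534 / 689 = 0.7750
Estimated eligible among unknowns → 0.7750 × 168 = 130.20
Denom → 534 + 130.20 = 664.20
RR3 = 212 / 664.20 = 0.3192
Difference = 31.92 − 30.20 = 1.72 percentage points

1.7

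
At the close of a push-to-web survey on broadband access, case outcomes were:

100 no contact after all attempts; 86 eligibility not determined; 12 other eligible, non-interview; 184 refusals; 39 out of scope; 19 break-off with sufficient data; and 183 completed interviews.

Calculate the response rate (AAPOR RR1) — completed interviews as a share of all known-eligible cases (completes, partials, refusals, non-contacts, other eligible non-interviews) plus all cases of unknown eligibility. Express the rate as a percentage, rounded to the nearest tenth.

31.3%

Top = 183
Base = 183 + 19 + 184 + 100 + 12 + 86 = 584
RR1 = 183 / 584 = 0.3134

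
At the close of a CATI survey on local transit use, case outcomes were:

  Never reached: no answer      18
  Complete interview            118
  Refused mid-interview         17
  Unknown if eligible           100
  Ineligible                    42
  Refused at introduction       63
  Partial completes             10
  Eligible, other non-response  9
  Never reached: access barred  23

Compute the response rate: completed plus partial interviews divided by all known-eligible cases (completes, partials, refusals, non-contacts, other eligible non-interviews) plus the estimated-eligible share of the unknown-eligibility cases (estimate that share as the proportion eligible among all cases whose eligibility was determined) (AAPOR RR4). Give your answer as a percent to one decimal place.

37.2%

Declined to participate = 63 + 17 = 80
No answer / not reached = 18 + 23 = 41
Numerator = 118 + 10 = 128
Determined eligible = 118 + 10 + 80 + 41 + 9 = 258
e = 258 / (258 + 42) = 258 / 300 = 0.8600
Estimated eligible among unknowns = 0.8600 × 100 = 86.00
Denom = 258 + 86.00 = 344.00
RR4 = 128 / 344.00 = 0.3721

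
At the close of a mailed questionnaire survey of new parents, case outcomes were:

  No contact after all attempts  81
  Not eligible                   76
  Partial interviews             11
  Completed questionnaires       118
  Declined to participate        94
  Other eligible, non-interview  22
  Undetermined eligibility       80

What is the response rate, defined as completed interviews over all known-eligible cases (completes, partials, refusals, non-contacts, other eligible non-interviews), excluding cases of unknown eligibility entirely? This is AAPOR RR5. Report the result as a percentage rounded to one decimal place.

Num: 118
Denominator: 118 + 11 + 94 + 81 + 22 = 326
RR5 = 118 / 326 = 0.3620

36.2%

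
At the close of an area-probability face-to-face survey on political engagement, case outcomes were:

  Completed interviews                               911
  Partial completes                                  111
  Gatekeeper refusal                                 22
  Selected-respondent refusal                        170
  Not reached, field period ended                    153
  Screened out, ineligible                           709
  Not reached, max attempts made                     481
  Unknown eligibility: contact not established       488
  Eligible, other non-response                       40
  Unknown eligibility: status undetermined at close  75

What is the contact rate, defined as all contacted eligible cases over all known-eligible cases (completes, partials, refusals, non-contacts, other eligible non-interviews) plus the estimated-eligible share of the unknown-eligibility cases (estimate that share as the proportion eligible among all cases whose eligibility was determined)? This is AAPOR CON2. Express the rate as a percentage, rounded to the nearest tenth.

Refusals = 22 + 170 = 192
No answer / not reached = 153 + 481 = 634
Undetermined eligibility = 488 + 75 = 563
Numerator → 911 + 111 + 192 + 40 = 1254
Known eligible → 911 + 111 + 192 + 634 + 40 = 1888
e = 1888 / (1888 + 709) = 1888 / 2597 = 0.7270
Estimated eligible among unknowns → 0.7270 × 563 = 409.30
Denominator → 1888 + 409.30 = 2297.30
CON2 = 1254 / 2297.30 = 0.5459

54.6%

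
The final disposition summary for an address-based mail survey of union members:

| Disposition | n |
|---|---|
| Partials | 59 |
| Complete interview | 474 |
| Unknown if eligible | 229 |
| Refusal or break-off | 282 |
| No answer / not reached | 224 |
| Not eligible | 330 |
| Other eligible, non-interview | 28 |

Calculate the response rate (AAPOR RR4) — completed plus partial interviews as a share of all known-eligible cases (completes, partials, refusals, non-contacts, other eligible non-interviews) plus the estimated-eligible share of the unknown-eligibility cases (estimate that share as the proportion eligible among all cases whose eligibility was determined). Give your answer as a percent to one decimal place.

Top → 474 + 59 = 533
Determined eligible → 474 + 59 + 282 + 224 + 28 = 1067
e = 1067 / (1067 + 330) = 1067 / 1397 = 0.7638
Estimated eligible among unknowns → 0.7638 × 229 = 174.91
Base → 1067 + 174.91 = 1241.91
RR4 = 533 / 1241.91 = 0.4292

42.9%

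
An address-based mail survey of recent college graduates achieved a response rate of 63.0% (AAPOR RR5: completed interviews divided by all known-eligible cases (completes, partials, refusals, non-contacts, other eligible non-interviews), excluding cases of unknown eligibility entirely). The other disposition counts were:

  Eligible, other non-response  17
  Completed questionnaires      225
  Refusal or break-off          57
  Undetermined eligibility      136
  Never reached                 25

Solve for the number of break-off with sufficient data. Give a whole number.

RR5 = 225 / D = 0.630
D = 225 / 0.630 = 357.1
Other denominator terms total 324
break-off with sufficient data = 357.1 − 324 ≈ 33

33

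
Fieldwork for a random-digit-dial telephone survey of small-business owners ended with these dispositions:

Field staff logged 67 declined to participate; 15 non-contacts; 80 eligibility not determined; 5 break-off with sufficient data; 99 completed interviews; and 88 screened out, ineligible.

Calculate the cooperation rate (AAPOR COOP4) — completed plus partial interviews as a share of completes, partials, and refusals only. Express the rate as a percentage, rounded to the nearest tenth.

60.8%

Top: 99 + 5 = 104
Denom: 99 + 5 + 67 = 171
COOP4 = 104 / 171 = 0.6082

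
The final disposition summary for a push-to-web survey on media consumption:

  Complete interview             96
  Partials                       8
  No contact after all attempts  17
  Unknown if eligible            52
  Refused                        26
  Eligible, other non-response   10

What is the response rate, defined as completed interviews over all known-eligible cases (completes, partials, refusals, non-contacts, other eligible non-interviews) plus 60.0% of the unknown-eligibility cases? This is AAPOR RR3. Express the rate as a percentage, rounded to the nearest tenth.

Num: 96
Known eligible: 96 + 8 + 26 + 17 + 10 = 157
Eligible share of unknowns: 0.6000 × 52 = 31.20
Denom: 157 + 31.20 = 188.20
RR3 = 96 / 188.20 = 0.5101

51.0%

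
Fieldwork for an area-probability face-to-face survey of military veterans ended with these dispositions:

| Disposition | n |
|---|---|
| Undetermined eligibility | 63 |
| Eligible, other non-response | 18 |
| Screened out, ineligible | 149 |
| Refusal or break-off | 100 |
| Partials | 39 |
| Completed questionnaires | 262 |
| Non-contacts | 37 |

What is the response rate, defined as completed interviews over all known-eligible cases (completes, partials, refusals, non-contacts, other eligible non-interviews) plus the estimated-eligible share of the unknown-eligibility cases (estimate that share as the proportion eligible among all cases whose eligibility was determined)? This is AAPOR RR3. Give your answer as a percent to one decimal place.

52.0%

Numerator = 262
Known eligible = 262 + 39 + 100 + 37 + 18 = 456
e = 456 / (456 + 149) = 456 / 605 = 0.7537
Estimated eligible among unknowns = 0.7537 × 63 = 47.48
Denom = 456 + 47.48 = 503.48
RR3 = 262 / 503.48 = 0.5204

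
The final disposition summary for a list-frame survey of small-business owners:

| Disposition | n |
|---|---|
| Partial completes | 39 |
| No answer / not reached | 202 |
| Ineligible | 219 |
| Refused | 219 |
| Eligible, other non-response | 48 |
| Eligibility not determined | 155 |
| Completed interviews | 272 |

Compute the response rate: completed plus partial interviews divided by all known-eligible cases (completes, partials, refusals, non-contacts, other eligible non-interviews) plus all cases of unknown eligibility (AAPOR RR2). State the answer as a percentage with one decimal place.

Top → 272 + 39 = 311
Denominator → 272 + 39 + 219 + 202 + 48 + 155 = 935
RR2 = 311 / 935 = 0.3326

33.3%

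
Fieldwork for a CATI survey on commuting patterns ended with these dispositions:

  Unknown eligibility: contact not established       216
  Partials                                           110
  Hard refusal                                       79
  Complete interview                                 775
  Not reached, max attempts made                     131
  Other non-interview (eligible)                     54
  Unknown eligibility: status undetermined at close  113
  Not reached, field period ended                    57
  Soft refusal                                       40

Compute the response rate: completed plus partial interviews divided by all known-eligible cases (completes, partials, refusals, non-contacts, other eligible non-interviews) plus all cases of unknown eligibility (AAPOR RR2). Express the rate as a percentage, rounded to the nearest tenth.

56.2%

Refusals = 79 + 40 = 119
Non-contacts = 57 + 131 = 188
Undetermined eligibility = 216 + 113 = 329
Num: 775 + 110 = 885
Denominator: 775 + 110 + 119 + 188 + 54 + 329 = 1575
RR2 = 885 / 1575 = 0.5619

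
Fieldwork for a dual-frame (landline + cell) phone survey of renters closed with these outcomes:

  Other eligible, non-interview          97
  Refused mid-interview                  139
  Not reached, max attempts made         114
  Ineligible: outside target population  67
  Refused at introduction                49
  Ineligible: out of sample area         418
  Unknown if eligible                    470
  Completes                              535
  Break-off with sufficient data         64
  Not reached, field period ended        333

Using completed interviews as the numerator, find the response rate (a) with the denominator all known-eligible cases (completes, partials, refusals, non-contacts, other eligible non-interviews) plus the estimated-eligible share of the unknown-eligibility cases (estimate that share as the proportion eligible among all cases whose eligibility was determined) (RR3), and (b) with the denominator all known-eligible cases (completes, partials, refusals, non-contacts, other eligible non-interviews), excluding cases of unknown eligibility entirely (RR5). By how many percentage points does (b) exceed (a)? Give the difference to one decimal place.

Refused = 49 + 139 = 188
No contact after all attempts = 333 + 114 = 447
Out of scope = 67 + 418 = 485
Num: 535
Known eligible: 535 + 64 + 188 + 447 + 97 = 1331
e = 1331 / (1331 + 485) = 1331 / 1816 = 0.7329
Eligible share of unknowns: 0.7329 × 470 = 344.46
Base: 1331 + 344.46 = 1675.46
RR3 = 535 / 1675.46 = 0.3193
Base: 535 + 64 + 188 + 447 + 97 = 1331
RR5 = 535 / 1331 = 0.4020
Difference = 40.20 − 31.93 = 8.27 percentage points

8.3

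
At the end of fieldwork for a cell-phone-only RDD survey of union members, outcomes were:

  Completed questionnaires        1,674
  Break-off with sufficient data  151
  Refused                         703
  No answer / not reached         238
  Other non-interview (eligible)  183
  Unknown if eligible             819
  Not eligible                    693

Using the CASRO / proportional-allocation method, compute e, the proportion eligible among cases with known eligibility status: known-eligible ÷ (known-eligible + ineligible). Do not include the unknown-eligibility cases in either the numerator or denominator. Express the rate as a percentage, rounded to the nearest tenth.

Known eligible: 1674 + 151 + 703 + 238 + 183 = 2949
e = 2949 / (2949 + 693) = 2949 / 3642 = 0.8097

81.0%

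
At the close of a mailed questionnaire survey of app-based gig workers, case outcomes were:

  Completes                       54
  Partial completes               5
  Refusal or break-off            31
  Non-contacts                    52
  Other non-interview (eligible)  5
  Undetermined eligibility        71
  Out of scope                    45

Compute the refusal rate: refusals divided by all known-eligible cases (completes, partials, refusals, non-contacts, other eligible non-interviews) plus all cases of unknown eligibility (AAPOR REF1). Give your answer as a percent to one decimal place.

14.2%

Numerator: 31
Base: 54 + 5 + 31 + 52 + 5 + 71 = 218
REF1 = 31 / 218 = 0.1422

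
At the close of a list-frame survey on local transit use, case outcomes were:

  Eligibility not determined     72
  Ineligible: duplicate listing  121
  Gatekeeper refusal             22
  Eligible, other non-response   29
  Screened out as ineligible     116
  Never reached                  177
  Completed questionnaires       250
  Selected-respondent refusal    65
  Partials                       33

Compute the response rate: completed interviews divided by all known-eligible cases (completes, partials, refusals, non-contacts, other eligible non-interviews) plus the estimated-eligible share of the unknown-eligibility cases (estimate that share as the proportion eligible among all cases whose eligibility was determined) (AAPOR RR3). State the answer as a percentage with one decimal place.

39.9%

Refused = 22 + 65 = 87
Screened out, ineligible = 116 + 121 = 237
Top → 250
Eligible (known) → 250 + 33 + 87 + 177 + 29 = 576
e = 576 / (576 + 237) = 576 / 813 = 0.7085
Estimated eligible among unknowns → 0.7085 × 72 = 51.01
Denominator → 576 + 51.01 = 627.01
RR3 = 250 / 627.01 = 0.3987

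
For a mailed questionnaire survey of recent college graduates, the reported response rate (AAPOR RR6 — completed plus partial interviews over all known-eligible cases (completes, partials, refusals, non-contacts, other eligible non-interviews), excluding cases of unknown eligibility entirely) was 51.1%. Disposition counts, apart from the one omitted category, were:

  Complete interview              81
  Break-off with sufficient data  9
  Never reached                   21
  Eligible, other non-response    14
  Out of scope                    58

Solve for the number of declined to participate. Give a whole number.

51

Top = 81 + 9 = 90
RR6 = 90 / D = 0.511
D = 90 / 0.511 = 176.1
Rest of base = 125
declined to participate = 176.1 − 125 ≈ 51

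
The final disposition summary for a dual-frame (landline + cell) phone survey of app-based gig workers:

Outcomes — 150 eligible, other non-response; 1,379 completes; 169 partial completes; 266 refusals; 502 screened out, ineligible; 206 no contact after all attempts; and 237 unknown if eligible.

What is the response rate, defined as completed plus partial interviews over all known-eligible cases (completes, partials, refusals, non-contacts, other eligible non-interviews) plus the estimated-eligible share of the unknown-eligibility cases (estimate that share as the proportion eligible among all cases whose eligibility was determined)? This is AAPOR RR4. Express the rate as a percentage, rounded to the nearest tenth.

65.5%

Numerator → 1379 + 169 = 1548
Determined eligible → 1379 + 169 + 266 + 206 + 150 = 2170
e = 2170 / (2170 + 502) = 2170 / 2672 = 0.8121
Estimated eligible among unknowns → 0.8121 × 237 = 192.47
Base → 2170 + 192.47 = 2362.47
RR4 = 1548 / 2362.47 = 0.6552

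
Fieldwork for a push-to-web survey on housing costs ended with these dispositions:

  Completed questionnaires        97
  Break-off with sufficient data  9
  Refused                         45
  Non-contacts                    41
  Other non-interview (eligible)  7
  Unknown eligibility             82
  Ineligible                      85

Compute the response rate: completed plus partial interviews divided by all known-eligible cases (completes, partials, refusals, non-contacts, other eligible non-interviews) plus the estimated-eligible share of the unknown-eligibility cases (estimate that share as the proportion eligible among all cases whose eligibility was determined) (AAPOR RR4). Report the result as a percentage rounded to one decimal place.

41.3%

Top: 97 + 9 = 106
Known eligible: 97 + 9 + 45 + 41 + 7 = 199
e = 199 / (199 + 85) = 199 / 284 = 0.7007
Eligible share of unknowns: 0.7007 × 82 = 57.46
Denominator: 199 + 57.46 = 256.46
RR4 = 106 / 256.46 = 0.4133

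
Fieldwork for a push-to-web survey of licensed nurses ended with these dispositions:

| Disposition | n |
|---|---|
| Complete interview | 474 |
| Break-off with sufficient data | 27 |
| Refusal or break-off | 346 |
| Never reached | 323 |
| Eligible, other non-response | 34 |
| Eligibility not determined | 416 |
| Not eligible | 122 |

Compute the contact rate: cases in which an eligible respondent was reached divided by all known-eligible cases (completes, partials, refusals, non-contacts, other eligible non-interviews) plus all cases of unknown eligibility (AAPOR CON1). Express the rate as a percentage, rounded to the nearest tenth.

54.4%

Numerator = 474 + 27 + 346 + 34 = 881
Denom = 474 + 27 + 346 + 323 + 34 + 416 = 1620
CON1 = 881 / 1620 = 0.5438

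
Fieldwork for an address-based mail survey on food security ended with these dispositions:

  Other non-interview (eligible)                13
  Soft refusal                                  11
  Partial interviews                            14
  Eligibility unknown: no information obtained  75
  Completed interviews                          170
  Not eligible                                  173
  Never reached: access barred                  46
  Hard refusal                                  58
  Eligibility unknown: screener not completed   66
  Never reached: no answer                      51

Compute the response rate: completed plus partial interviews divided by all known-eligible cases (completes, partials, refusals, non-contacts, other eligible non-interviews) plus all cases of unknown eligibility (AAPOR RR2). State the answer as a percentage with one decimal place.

Refused = 58 + 11 = 69
No contact after all attempts = 51 + 46 = 97
Unknown eligibility = 66 + 75 = 141
Top: 170 + 14 = 184
Base: 170 + 14 + 69 + 97 + 13 + 141 = 504
RR2 = 184 / 504 = 0.3651

36.5%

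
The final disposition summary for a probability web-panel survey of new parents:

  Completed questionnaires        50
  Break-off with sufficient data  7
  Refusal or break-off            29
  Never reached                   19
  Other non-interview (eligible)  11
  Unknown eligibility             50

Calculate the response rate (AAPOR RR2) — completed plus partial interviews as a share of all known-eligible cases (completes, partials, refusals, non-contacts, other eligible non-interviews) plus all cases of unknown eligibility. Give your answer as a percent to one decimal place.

34.3%

Numerator → 50 + 7 = 57
Base → 50 + 7 + 29 + 19 + 11 + 50 = 166
RR2 = 57 / 166 = 0.3434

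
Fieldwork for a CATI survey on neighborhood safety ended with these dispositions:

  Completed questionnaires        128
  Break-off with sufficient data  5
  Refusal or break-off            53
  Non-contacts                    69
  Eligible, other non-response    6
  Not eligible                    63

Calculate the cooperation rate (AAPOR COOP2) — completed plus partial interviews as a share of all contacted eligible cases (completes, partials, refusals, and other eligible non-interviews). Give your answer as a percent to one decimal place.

Top = 128 + 5 = 133
Base = 128 + 5 + 53 + 6 = 192
COOP2 = 133 / 192 = 0.6927

69.3%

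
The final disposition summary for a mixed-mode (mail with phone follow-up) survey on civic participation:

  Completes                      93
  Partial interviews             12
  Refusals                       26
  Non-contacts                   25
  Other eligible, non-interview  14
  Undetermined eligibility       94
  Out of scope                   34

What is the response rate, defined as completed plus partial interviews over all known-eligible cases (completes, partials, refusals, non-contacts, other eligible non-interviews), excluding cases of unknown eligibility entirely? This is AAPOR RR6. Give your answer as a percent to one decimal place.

61.8%

Top → 93 + 12 = 105
Base → 93 + 12 + 26 + 25 + 14 = 170
RR6 = 105 / 170 = 0.6176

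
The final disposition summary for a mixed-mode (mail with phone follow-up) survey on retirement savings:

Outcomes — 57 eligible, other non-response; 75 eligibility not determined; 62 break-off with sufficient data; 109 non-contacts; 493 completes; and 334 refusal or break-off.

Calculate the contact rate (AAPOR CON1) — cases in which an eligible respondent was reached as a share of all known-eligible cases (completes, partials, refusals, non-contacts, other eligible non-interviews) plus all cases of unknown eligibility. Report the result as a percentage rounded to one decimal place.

83.7%

Numerator = 493 + 62 + 334 + 57 = 946
Base = 493 + 62 + 334 + 109 + 57 + 75 = 1130
CON1 = 946 / 1130 = 0.8372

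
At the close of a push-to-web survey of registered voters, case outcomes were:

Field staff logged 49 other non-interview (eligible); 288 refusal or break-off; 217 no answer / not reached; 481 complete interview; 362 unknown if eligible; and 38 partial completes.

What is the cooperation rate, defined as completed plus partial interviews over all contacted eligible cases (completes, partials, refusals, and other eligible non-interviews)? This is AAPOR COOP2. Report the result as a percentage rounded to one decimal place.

60.6%

Num → 481 + 38 = 519
Denominator → 481 + 38 + 288 + 49 = 856
COOP2 = 519 / 856 = 0.6063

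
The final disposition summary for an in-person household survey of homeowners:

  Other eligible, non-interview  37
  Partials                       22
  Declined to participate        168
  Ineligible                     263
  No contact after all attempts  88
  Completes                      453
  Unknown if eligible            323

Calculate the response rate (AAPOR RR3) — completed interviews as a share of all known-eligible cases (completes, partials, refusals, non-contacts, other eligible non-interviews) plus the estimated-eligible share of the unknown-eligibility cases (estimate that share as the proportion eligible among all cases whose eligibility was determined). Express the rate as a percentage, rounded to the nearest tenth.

Num: 453
Known eligible: 453 + 22 + 168 + 88 + 37 = 768
e = 768 / (768 + 263) = 768 / 1031 = 0.7449
Estimated eligible among unknowns: 0.7449 × 323 = 240.60
Denominator: 768 + 240.60 = 1008.60
RR3 = 453 / 1008.60 = 0.4491

44.9%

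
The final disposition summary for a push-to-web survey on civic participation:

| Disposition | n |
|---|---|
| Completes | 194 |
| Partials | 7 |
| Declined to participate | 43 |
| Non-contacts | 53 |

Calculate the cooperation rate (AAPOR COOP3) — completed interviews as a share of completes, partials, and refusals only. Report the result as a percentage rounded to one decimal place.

79.5%

Numerator = 194
Base = 194 + 7 + 43 = 244
COOP3 = 194 / 244 = 0.7951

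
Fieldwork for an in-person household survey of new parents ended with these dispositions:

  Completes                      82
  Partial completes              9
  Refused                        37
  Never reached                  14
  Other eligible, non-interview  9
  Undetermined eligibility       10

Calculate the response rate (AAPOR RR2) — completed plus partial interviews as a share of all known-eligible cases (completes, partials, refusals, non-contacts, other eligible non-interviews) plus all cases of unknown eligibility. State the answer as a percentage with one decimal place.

Top: 82 + 9 = 91
Denominator: 82 + 9 + 37 + 14 + 9 + 10 = 161
RR2 = 91 / 161 = 0.5652

56.5%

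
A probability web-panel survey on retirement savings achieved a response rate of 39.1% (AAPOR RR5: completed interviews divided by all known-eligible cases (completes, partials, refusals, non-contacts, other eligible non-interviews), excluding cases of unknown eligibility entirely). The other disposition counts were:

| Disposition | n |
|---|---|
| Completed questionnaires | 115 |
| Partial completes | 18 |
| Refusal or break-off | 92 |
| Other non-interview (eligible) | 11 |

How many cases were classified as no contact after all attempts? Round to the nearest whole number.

RR5 = 115 / D = 0.391
D = 115 / 0.391 = 294.1
Other denominator terms total 236
no contact after all attempts = 294.1 − 236 ≈ 58

58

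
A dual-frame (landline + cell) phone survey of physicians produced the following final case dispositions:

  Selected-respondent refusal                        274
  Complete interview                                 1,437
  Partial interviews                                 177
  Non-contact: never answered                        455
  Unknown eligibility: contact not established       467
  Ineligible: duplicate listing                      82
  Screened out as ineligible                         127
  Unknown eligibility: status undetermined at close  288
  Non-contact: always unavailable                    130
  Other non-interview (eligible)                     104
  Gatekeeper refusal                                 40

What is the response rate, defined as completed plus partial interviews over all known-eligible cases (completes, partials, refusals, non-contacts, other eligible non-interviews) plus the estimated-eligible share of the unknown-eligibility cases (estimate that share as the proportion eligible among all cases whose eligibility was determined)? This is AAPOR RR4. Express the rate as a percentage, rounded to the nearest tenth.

Refusal or break-off = 40 + 274 = 314
No contact after all attempts = 455 + 130 = 585
Eligibility not determined = 467 + 288 = 755
Screened out, ineligible = 127 + 82 = 209
Num → 1437 + 177 = 1614
Determined eligible → 1437 + 177 + 314 + 585 + 104 = 2617
e = 2617 / (2617 + 209) = 2617 / 2826 = 0.9260
Eligible share of unknowns → 0.9260 × 755 = 699.13
Denominator → 2617 + 699.13 = 3316.13
RR4 = 1614 / 3316.13 = 0.4867

48.7%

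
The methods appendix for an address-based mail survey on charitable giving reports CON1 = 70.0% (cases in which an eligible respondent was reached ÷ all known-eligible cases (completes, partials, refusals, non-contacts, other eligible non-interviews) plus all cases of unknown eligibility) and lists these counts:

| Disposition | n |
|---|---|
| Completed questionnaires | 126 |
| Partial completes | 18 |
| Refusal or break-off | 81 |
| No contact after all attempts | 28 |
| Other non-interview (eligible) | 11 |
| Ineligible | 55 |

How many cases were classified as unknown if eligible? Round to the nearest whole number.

73

Num: 126 + 18 + 81 + 11 = 236
CON1 = 236 / D = 0.700
D = 236 / 0.700 = 337.1
Rest of base = 264
unknown if eligible = 337.1 − 264 ≈ 73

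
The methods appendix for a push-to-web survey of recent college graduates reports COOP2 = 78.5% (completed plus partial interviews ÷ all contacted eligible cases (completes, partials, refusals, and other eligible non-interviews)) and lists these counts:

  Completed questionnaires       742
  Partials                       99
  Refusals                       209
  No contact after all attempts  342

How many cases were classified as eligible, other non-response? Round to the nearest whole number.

Numerator = 742 + 99 = 841
COOP2 = 841 / D = 0.785
D = 841 / 0.785 = 1071.3
Remaining denominator categories sum to 1050
eligible, other non-response = 1071.3 − 1050 ≈ 21

21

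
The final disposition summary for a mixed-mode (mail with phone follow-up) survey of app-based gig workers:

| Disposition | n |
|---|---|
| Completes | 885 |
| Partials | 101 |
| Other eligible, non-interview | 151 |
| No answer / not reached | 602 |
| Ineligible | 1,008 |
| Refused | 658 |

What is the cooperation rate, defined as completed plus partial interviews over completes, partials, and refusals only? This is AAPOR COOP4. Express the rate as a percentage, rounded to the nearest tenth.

60.0%

Numerator = 885 + 101 = 986
Base = 885 + 101 + 658 = 1644
COOP4 = 986 / 1644 = 0.5998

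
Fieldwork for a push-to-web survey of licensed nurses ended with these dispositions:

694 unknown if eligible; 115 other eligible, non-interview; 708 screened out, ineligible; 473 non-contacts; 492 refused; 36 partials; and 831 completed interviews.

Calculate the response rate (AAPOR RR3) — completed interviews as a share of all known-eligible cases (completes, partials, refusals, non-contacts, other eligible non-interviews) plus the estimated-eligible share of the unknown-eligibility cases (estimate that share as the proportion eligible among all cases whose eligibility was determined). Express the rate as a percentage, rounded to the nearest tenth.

Top = 831
Known eligible = 831 + 36 + 492 + 473 + 115 = 1947
e = 1947 / (1947 + 708) = 1947 / 2655 = 0.7333
Eligible share of unknowns = 0.7333 × 694 = 508.91
Base = 1947 + 508.91 = 2455.91
RR3 = 831 / 2455.91 = 0.3384

33.8%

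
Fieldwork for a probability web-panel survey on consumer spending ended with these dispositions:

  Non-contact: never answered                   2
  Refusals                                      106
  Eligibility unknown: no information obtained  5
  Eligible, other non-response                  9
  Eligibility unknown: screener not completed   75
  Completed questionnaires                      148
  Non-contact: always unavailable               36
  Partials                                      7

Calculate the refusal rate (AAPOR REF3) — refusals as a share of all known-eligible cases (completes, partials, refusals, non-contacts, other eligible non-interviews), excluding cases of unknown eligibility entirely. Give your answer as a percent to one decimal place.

Non-contacts = 2 + 36 = 38
Undetermined eligibility = 75 + 5 = 80
Num → 106
Denom → 148 + 7 + 106 + 38 + 9 = 308
REF3 = 106 / 308 = 0.3442

34.4%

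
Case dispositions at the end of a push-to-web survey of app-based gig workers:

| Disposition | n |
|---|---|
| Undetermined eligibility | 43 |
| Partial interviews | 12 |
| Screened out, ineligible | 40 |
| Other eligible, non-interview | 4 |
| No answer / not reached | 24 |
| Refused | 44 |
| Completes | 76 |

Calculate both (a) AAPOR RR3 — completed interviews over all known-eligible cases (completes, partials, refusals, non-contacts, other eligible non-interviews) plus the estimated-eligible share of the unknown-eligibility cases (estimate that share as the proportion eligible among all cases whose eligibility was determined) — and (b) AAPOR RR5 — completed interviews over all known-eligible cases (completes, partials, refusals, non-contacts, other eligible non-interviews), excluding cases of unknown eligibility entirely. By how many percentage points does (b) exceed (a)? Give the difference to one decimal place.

8.4

Num → 76
Known eligible → 76 + 12 + 44 + 24 + 4 = 160
e = 160 / (160 + 40) = 160 / 200 = 0.8000
Estimated eligible among unknowns → 0.8000 × 43 = 34.40
Denom → 160 + 34.40 = 194.40
RR3 = 76 / 194.40 = 0.3909
Denom → 76 + 12 + 44 + 24 + 4 = 160
RR5 = 76 / 160 = 0.4750
Difference = 47.50 − 39.09 = 8.41 percentage points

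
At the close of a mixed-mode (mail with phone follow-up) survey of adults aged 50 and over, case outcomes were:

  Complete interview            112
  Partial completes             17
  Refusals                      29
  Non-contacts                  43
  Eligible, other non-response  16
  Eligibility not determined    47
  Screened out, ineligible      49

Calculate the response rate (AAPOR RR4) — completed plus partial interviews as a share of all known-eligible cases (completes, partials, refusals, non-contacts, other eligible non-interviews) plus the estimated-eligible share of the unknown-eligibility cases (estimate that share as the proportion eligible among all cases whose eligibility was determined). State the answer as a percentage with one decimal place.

Numerator: 112 + 17 = 129
Eligible (known): 112 + 17 + 29 + 43 + 16 = 217
e = 217 / (217 + 49) = 217 / 266 = 0.8158
e × U: 0.8158 × 47 = 38.34
Base: 217 + 38.34 = 255.34
RR4 = 129 / 255.34 = 0.5052

50.5%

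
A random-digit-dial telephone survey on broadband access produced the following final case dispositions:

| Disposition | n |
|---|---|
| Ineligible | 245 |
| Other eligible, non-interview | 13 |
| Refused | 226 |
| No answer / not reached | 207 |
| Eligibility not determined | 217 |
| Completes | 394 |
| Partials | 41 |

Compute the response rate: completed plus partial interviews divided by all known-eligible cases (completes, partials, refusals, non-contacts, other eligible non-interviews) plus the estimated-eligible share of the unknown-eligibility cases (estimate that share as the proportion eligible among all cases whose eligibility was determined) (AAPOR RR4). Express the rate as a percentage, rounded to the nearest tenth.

Num → 394 + 41 = 435
Determined eligible → 394 + 41 + 226 + 207 + 13 = 881
e = 881 / (881 + 245) = 881 / 1126 = 0.7824
Eligible share of unknowns → 0.7824 × 217 = 169.78
Base → 881 + 169.78 = 1050.78
RR4 = 435 / 1050.78 = 0.4140

41.4%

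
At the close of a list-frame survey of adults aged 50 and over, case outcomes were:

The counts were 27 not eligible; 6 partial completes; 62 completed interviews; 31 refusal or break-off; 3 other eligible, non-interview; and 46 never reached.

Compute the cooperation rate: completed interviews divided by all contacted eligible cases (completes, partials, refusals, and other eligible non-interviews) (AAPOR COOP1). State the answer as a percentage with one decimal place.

Num = 62
Denom = 62 + 6 + 31 + 3 = 102
COOP1 = 62 / 102 = 0.6078

60.8%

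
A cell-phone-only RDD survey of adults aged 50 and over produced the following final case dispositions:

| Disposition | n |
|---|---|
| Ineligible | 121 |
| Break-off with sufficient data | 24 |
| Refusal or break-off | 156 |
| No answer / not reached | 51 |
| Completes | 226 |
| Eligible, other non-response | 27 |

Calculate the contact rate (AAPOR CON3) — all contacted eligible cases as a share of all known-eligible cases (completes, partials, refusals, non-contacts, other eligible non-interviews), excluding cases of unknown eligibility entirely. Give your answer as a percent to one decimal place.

89.5%

Num: 226 + 24 + 156 + 27 = 433
Denom: 226 + 24 + 156 + 51 + 27 = 484
CON3 = 433 / 484 = 0.8946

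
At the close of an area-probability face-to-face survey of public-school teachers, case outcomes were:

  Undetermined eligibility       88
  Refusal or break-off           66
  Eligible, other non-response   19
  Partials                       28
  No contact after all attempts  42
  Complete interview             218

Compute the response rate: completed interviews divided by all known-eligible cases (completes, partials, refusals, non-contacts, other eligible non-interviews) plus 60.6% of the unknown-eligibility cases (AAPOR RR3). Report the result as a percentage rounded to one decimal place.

51.1%

Numerator → 218
Known eligible → 218 + 28 + 66 + 42 + 19 = 373
Estimated eligible among unknowns → 0.6060 × 88 = 53.33
Base → 373 + 53.33 = 426.33
RR3 = 218 / 426.33 = 0.5113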